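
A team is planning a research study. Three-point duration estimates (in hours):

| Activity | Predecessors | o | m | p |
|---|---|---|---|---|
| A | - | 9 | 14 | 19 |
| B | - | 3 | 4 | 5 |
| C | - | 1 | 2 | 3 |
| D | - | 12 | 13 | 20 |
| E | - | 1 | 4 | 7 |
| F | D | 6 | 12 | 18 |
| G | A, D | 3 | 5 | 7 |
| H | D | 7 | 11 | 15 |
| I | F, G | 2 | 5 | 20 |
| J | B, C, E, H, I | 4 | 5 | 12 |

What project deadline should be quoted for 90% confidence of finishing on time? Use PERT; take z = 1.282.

te_A = (9 + 4·14 + 19)/6 = 84/6 = 14; σ²_A = ((19−9)/6)² = 2.778
te_B = (3 + 4·4 + 5)/6 = 24/6 = 4; σ²_B = ((5−3)/6)² = 0.111
te_C = (1 + 4·2 + 3)/6 = 12/6 = 2; σ²_C = ((3−1)/6)² = 0.111
te_D = (12 + 4·13 + 20)/6 = 84/6 = 14; σ²_D = ((20−12)/6)² = 1.778
te_E = (1 + 4·4 + 7)/6 = 24/6 = 4; σ²_E = ((7−1)/6)² = 1.000
te_F = (6 + 4·12 + 18)/6 = 72/6 = 12; σ²_F = ((18−6)/6)² = 4.000
te_G = (3 + 4·5 + 7)/6 = 30/6 = 5; σ²_G = ((7−3)/6)² = 0.444
te_H = (7 + 4·11 + 15)/6 = 66/6 = 11; σ²_H = ((15−7)/6)² = 1.778
te_I = (2 + 4·5 + 20)/6 = 42/6 = 7; σ²_I = ((20−2)/6)² = 9.000
te_J = (4 + 4·5 + 12)/6 = 36/6 = 6; σ²_J = ((12−4)/6)² = 1.778

Forward pass:
ES_A = 0; EF_A = 14
ES_B = 0; EF_B = 4
ES_C = 0; EF_C = 2
ES_D = 0; EF_D = 14
ES_E = 0; EF_E = 4
ES_F = 14; EF_F = 14+12 = 26
ES_G = max(EF_A=14, EF_D=14) = 14; EF_G = 14+5 = 19
ES_H = 14; EF_H = 14+11 = 25
ES_I = max(EF_F=26, EF_G=19) = 26; EF_I = 26+7 = 33
ES_J = max(EF_B=4, EF_C=2, EF_E=4, EF_H=25, EF_I=33) = 33; EF_J = 33+6 = 39
Expected project duration μ = 39 hours. Critical path: D → F → I → J.

Variance along critical path = 1.778 + 4.000 + 9.000 + 1.778 = 16.556; σ = 4.069 hours.
D = μ + z·σ = 39 + 1.282·4.069 = 44.2 hours

44.2 hours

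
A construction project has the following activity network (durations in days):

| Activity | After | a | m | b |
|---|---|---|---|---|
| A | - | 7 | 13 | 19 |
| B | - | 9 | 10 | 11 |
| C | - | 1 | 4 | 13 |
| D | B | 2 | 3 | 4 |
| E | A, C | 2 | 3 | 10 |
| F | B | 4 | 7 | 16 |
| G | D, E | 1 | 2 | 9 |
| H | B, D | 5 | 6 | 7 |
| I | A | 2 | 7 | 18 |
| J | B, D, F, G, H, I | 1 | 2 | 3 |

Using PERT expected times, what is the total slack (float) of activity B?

2 days

te_A = (7 + 4·13 + 19)/6 = 78/6 = 13
te_B = (9 + 4·10 + 11)/6 = 60/6 = 10
te_C = (1 + 4·4 + 13)/6 = 30/6 = 5
te_D = (2 + 4·3 + 4)/6 = 18/6 = 3
te_E = (2 + 4·3 + 10)/6 = 24/6 = 4
te_F = (4 + 4·7 + 16)/6 = 48/6 = 8
te_G = (1 + 4·2 + 9)/6 = 18/6 = 3
te_H = (5 + 4·6 + 7)/6 = 36/6 = 6
te_I = (2 + 4·7 + 18)/6 = 48/6 = 8
te_J = (1 + 4·2 + 3)/6 = 12/6 = 2

Forward pass:
ES_A = 0; EF_A = 13
ES_B = 0; EF_B = 10
ES_C = 0; EF_C = 5
ES_D = 10; EF_D = 10+3 = 13
ES_E = max(EF_A=13, EF_C=5) = 13; EF_E = 13+4 = 17
ES_F = 10; EF_F = 10+8 = 18
ES_G = max(EF_D=13, EF_E=17) = 17; EF_G = 17+3 = 20
ES_H = max(EF_B=10, EF_D=13) = 13; EF_H = 13+6 = 19
ES_I = 13; EF_I = 13+8 = 21
ES_J = max(EF_B=10, EF_D=13, EF_F=18, EF_G=20, EF_H=19, EF_I=21) = 21; EF_J = 21+2 = 23
Expected project duration μ = 23 days. Critical path: A → I → J.

Backward pass:
LF_J = 23; LS_J = 23−2 = 21
LF_I = LS_J = 21; LS_I = 21−8 = 13
LF_H = LS_J = 21; LS_H = 21−6 = 15
LF_G = LS_J = 21; LS_G = 21−3 = 18
LF_F = LS_J = 21; LS_F = 21−8 = 13
LF_E = LS_G = 18; LS_E = 18−4 = 14
LF_D = min(LS_G=18, LS_H=15, LS_J=21) = 15; LS_D = 15−3 = 12
LF_C = LS_E = 14; LS_C = 14−5 = 9
LF_B = min(LS_D=12, LS_F=13, LS_H=15, LS_J=21) = 12; LS_B = 12−10 = 2
LF_A = min(LS_E=14, LS_I=13) = 13; LS_A = 13−13 = 0
Slack_B = LS_B − ES_B = 2 − 0 = 2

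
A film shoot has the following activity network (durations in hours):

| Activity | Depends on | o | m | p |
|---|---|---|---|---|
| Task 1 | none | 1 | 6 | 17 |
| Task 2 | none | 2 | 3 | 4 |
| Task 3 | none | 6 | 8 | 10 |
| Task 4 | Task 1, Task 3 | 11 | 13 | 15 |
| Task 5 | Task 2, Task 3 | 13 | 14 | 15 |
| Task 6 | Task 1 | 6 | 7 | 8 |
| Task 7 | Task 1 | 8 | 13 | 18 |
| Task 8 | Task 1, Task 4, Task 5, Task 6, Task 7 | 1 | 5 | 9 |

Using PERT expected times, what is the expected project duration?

27 hours

te_Task 1 = (1 + 4·6 + 17)/6 = 42/6 = 7
te_Task 2 = (2 + 4·3 + 4)/6 = 18/6 = 3
te_Task 3 = (6 + 4·8 + 10)/6 = 48/6 = 8
te_Task 4 = (11 + 4·13 + 15)/6 = 78/6 = 13
te_Task 5 = (13 + 4·14 + 15)/6 = 84/6 = 14
te_Task 6 = (6 + 4·7 + 8)/6 = 42/6 = 7
te_Task 7 = (8 + 4·13 + 18)/6 = 78/6 = 13
te_Task 8 = (1 + 4·5 + 9)/6 = 30/6 = 5

Forward pass:
ES_Task 1 = 0; EF_Task 1 = 7
ES_Task 2 = 0; EF_Task 2 = 3
ES_Task 3 = 0; EF_Task 3 = 8
ES_Task 4 = max(EF_Task 1=7, EF_Task 3=8) = 8; EF_Task 4 = 8+13 = 21
ES_Task 5 = max(EF_Task 2=3, EF_Task 3=8) = 8; EF_Task 5 = 8+14 = 22
ES_Task 6 = 7; EF_Task 6 = 7+7 = 14
ES_Task 7 = 7; EF_Task 7 = 7+13 = 20
ES_Task 8 = max(EF_Task 1=7, EF_Task 4=21, EF_Task 5=22, EF_Task 6=14, EF_Task 7=20) = 22; EF_Task 8 = 22+5 = 27
Expected project duration μ = 27 hours. Critical path: Task 3 → Task 5 → Task 8.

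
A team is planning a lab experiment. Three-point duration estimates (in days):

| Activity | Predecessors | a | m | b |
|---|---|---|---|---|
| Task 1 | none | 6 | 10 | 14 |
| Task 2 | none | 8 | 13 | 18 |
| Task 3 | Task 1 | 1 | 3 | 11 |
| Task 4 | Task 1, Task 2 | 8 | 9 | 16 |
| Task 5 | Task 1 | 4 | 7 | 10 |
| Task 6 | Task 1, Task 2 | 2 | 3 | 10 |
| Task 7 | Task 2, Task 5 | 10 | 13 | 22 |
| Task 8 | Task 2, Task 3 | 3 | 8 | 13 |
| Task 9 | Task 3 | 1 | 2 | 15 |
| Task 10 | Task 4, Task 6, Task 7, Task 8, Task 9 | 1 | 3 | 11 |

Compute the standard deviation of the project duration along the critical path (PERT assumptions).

3.09 days

te_Task 1 = (6 + 4·10 + 14)/6 = 60/6 = 10; σ²_Task 1 = ((14−6)/6)² = 1.778
te_Task 2 = (8 + 4·13 + 18)/6 = 78/6 = 13; σ²_Task 2 = ((18−8)/6)² = 2.778
te_Task 3 = (1 + 4·3 + 11)/6 = 24/6 = 4; σ²_Task 3 = ((11−1)/6)² = 2.778
te_Task 4 = (8 + 4·9 + 16)/6 = 60/6 = 10; σ²_Task 4 = ((16−8)/6)² = 1.778
te_Task 5 = (4 + 4·7 + 10)/6 = 42/6 = 7; σ²_Task 5 = ((10−4)/6)² = 1.000
te_Task 6 = (2 + 4·3 + 10)/6 = 24/6 = 4; σ²_Task 6 = ((10−2)/6)² = 1.778
te_Task 7 = (10 + 4·13 + 22)/6 = 84/6 = 14; σ²_Task 7 = ((22−10)/6)² = 4.000
te_Task 8 = (3 + 4·8 + 13)/6 = 48/6 = 8; σ²_Task 8 = ((13−3)/6)² = 2.778
te_Task 9 = (1 + 4·2 + 15)/6 = 24/6 = 4; σ²_Task 9 = ((15−1)/6)² = 5.444
te_Task 10 = (1 + 4·3 + 11)/6 = 24/6 = 4; σ²_Task 10 = ((11−1)/6)² = 2.778

Forward pass:
ES_Task 1 = 0; EF_Task 1 = 10
ES_Task 2 = 0; EF_Task 2 = 13
ES_Task 3 = 10; EF_Task 3 = 10+4 = 14
ES_Task 4 = max(EF_Task 1=10, EF_Task 2=13) = 13; EF_Task 4 = 13+10 = 23
ES_Task 5 = 10; EF_Task 5 = 10+7 = 17
ES_Task 6 = max(EF_Task 1=10, EF_Task 2=13) = 13; EF_Task 6 = 13+4 = 17
ES_Task 7 = max(EF_Task 2=13, EF_Task 5=17) = 17; EF_Task 7 = 17+14 = 31
ES_Task 8 = max(EF_Task 2=13, EF_Task 3=14) = 14; EF_Task 8 = 14+8 = 22
ES_Task 9 = 14; EF_Task 9 = 14+4 = 18
ES_Task 10 = max(EF_Task 4=23, EF_Task 6=17, EF_Task 7=31, EF_Task 8=22, EF_Task 9=18) = 31; EF_Task 10 = 31+4 = 35
Expected project duration μ = 35 days. Critical path: Task 1 → Task 5 → Task 7 → Task 10.

Variance along critical path = 1.778 + 1.000 + 4.000 + 2.778 = 9.556
σ = √9.556 = 3.091 days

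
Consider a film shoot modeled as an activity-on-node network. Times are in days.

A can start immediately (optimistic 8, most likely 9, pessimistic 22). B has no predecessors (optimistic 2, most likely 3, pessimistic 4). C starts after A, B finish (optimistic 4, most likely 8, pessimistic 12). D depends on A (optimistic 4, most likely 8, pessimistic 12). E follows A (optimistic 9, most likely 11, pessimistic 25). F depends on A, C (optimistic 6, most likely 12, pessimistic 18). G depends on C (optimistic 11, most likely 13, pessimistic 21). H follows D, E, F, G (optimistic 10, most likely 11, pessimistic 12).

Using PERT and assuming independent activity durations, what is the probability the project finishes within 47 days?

0.827

te_A = (8 + 4·9 + 22)/6 = 66/6 = 11; σ²_A = ((22−8)/6)² = 5.444
te_B = (2 + 4·3 + 4)/6 = 18/6 = 3; σ²_B = ((4−2)/6)² = 0.111
te_C = (4 + 4·8 + 12)/6 = 48/6 = 8; σ²_C = ((12−4)/6)² = 1.778
te_D = (4 + 4·8 + 12)/6 = 48/6 = 8; σ²_D = ((12−4)/6)² = 1.778
te_E = (9 + 4·11 + 25)/6 = 78/6 = 13; σ²_E = ((25−9)/6)² = 7.111
te_F = (6 + 4·12 + 18)/6 = 72/6 = 12; σ²_F = ((18−6)/6)² = 4.000
te_G = (11 + 4·13 + 21)/6 = 84/6 = 14; σ²_G = ((21−11)/6)² = 2.778
te_H = (10 + 4·11 + 12)/6 = 66/6 = 11; σ²_H = ((12−10)/6)² = 0.111

Forward pass:
ES_A = 0; EF_A = 11
ES_B = 0; EF_B = 3
ES_C = max(EF_A=11, EF_B=3) = 11; EF_C = 11+8 = 19
ES_D = 11; EF_D = 11+8 = 19
ES_E = 11; EF_E = 11+13 = 24
ES_F = max(EF_A=11, EF_C=19) = 19; EF_F = 19+12 = 31
ES_G = 19; EF_G = 19+14 = 33
ES_H = max(EF_D=19, EF_E=24, EF_F=31, EF_G=33) = 33; EF_H = 33+11 = 44
Expected project duration μ = 44 days. Critical path: A → C → G → H.

Variance along critical path = 5.444 + 1.778 + 2.778 + 0.111 = 10.111; σ = √10.111 = 3.180 days.
Z = (47 − 44) / 3.180 = 0.943
P(T ≤ 47) = Φ(0.943) ≈ 0.827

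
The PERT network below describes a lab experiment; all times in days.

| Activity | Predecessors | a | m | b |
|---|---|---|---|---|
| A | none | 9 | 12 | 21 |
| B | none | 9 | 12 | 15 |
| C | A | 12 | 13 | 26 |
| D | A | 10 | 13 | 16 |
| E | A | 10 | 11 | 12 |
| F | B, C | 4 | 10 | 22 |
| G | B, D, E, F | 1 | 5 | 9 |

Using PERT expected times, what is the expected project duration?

te_A = (9 + 4·12 + 21)/6 = 78/6 = 13
te_B = (9 + 4·12 + 15)/6 = 72/6 = 12
te_C = (12 + 4·13 + 26)/6 = 90/6 = 15
te_D = (10 + 4·13 + 16)/6 = 78/6 = 13
te_E = (10 + 4·11 + 12)/6 = 66/6 = 11
te_F = (4 + 4·10 + 22)/6 = 66/6 = 11
te_G = (1 + 4·5 + 9)/6 = 30/6 = 5

Forward pass:
ES_A = 0; EF_A = 13
ES_B = 0; EF_B = 12
ES_C = 13; EF_C = 13+15 = 28
ES_D = 13; EF_D = 13+13 = 26
ES_E = 13; EF_E = 13+11 = 24
ES_F = max(EF_B=12, EF_C=28) = 28; EF_F = 28+11 = 39
ES_G = max(EF_B=12, EF_D=26, EF_E=24, EF_F=39) = 39; EF_G = 39+5 = 44
Expected project duration μ = 44 days. Critical path: A → C → F → G.

44 days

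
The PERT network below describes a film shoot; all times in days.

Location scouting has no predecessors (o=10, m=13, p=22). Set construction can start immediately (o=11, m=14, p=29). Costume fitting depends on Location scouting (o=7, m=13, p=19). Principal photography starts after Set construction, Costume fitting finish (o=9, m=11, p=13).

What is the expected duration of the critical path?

38 days

te_Location scouting = (10 + 4·13 + 22)/6 = 84/6 = 14
te_Set construction = (11 + 4·14 + 29)/6 = 96/6 = 16
te_Costume fitting = (7 + 4·13 + 19)/6 = 78/6 = 13
te_Principal photography = (9 + 4·11 + 13)/6 = 66/6 = 11

Forward pass:
ES_Location scouting = 0; EF_Location scouting = 14
ES_Set construction = 0; EF_Set construction = 16
ES_Costume fitting = 14; EF_Costume fitting = 14+13 = 27
ES_Principal photography = max(EF_Set construction=16, EF_Costume fitting=27) = 27; EF_Principal photography = 27+11 = 38
Expected project duration μ = 38 days. Critical path: Location scouting → Costume fitting → Principal photography.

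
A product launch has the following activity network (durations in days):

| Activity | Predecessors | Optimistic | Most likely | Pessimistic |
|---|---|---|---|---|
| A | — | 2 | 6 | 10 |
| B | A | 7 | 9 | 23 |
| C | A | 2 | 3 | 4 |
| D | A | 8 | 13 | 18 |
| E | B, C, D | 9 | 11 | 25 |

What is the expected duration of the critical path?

te_A = (2 + 4·6 + 10)/6 = 36/6 = 6
te_B = (7 + 4·9 + 23)/6 = 66/6 = 11
te_C = (2 + 4·3 + 4)/6 = 18/6 = 3
te_D = (8 + 4·13 + 18)/6 = 78/6 = 13
te_E = (9 + 4·11 + 25)/6 = 78/6 = 13

Forward pass:
ES_A = 0; EF_A = 6
ES_B = 6; EF_B = 6+11 = 17
ES_C = 6; EF_C = 6+3 = 9
ES_D = 6; EF_D = 6+13 = 19
ES_E = max(EF_B=17, EF_C=9, EF_D=19) = 19; EF_E = 19+13 = 32
Expected project duration μ = 32 days. Critical path: A → D → E.

32 days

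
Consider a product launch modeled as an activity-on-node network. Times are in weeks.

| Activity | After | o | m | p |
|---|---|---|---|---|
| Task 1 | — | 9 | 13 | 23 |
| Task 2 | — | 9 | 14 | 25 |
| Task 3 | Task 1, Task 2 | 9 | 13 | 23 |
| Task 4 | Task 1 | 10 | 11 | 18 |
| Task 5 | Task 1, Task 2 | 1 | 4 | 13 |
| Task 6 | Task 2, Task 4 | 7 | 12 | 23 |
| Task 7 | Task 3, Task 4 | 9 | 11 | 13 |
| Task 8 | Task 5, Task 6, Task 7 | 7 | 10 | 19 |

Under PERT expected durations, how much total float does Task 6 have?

te_Task 1 = (9 + 4·13 + 23)/6 = 84/6 = 14
te_Task 2 = (9 + 4·14 + 25)/6 = 90/6 = 15
te_Task 3 = (9 + 4·13 + 23)/6 = 84/6 = 14
te_Task 4 = (10 + 4·11 + 18)/6 = 72/6 = 12
te_Task 5 = (1 + 4·4 + 13)/6 = 30/6 = 5
te_Task 6 = (7 + 4·12 + 23)/6 = 78/6 = 13
te_Task 7 = (9 + 4·11 + 13)/6 = 66/6 = 11
te_Task 8 = (7 + 4·10 + 19)/6 = 66/6 = 11

Forward pass:
ES_Task 1 = 0; EF_Task 1 = 14
ES_Task 2 = 0; EF_Task 2 = 15
ES_Task 3 = max(EF_Task 1=14, EF_Task 2=15) = 15; EF_Task 3 = 15+14 = 29
ES_Task 4 = 14; EF_Task 4 = 14+12 = 26
ES_Task 5 = max(EF_Task 1=14, EF_Task 2=15) = 15; EF_Task 5 = 15+5 = 20
ES_Task 6 = max(EF_Task 2=15, EF_Task 4=26) = 26; EF_Task 6 = 26+13 = 39
ES_Task 7 = max(EF_Task 3=29, EF_Task 4=26) = 29; EF_Task 7 = 29+11 = 40
ES_Task 8 = max(EF_Task 5=20, EF_Task 6=39, EF_Task 7=40) = 40; EF_Task 8 = 40+11 = 51
Expected project duration μ = 51 weeks. Critical path: Task 2 → Task 3 → Task 7 → Task 8.

Backward pass:
LF_Task 8 = 51; LS_Task 8 = 51−11 = 40
LF_Task 7 = LS_Task 8 = 40; LS_Task 7 = 40−11 = 29
LF_Task 6 = LS_Task 8 = 40; LS_Task 6 = 40−13 = 27
LF_Task 5 = LS_Task 8 = 40; LS_Task 5 = 40−5 = 35
LF_Task 4 = min(LS_Task 6=27, LS_Task 7=29) = 27; LS_Task 4 = 27−12 = 15
LF_Task 3 = LS_Task 7 = 29; LS_Task 3 = 29−14 = 15
LF_Task 2 = min(LS_Task 3=15, LS_Task 5=35, LS_Task 6=27) = 15; LS_Task 2 = 15−15 = 0
LF_Task 1 = min(LS_Task 3=15, LS_Task 4=15, LS_Task 5=35) = 15; LS_Task 1 = 15−14 = 1
Slack_Task 6 = LS_Task 6 − ES_Task 6 = 27 − 26 = 1

1 weeks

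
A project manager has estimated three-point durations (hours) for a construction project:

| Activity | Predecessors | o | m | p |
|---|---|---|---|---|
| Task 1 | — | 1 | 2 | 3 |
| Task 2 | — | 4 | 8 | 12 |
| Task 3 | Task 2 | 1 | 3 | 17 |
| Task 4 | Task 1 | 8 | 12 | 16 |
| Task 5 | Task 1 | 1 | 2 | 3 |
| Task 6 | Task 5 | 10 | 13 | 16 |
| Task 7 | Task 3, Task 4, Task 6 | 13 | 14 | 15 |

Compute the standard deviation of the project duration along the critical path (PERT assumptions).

te_Task 1 = (1 + 4·2 + 3)/6 = 12/6 = 2; σ²_Task 1 = ((3−1)/6)² = 0.111
te_Task 2 = (4 + 4·8 + 12)/6 = 48/6 = 8; σ²_Task 2 = ((12−4)/6)² = 1.778
te_Task 3 = (1 + 4·3 + 17)/6 = 30/6 = 5; σ²_Task 3 = ((17−1)/6)² = 7.111
te_Task 4 = (8 + 4·12 + 16)/6 = 72/6 = 12; σ²_Task 4 = ((16−8)/6)² = 1.778
te_Task 5 = (1 + 4·2 + 3)/6 = 12/6 = 2; σ²_Task 5 = ((3−1)/6)² = 0.111
te_Task 6 = (10 + 4·13 + 16)/6 = 78/6 = 13; σ²_Task 6 = ((16−10)/6)² = 1.000
te_Task 7 = (13 + 4·14 + 15)/6 = 84/6 = 14; σ²_Task 7 = ((15−13)/6)² = 0.111

Forward pass:
ES_Task 1 = 0; EF_Task 1 = 2
ES_Task 2 = 0; EF_Task 2 = 8
ES_Task 3 = 8; EF_Task 3 = 8+5 = 13
ES_Task 4 = 2; EF_Task 4 = 2+12 = 14
ES_Task 5 = 2; EF_Task 5 = 2+2 = 4
ES_Task 6 = 4; EF_Task 6 = 4+13 = 17
ES_Task 7 = max(EF_Task 3=13, EF_Task 4=14, EF_Task 6=17) = 17; EF_Task 7 = 17+14 = 31
Expected project duration μ = 31 hours. Critical path: Task 1 → Task 5 → Task 6 → Task 7.

Variance along critical path = 0.111 + 0.111 + 1.000 + 0.111 = 1.333
σ = √1.333 = 1.155 hours

1.15 hours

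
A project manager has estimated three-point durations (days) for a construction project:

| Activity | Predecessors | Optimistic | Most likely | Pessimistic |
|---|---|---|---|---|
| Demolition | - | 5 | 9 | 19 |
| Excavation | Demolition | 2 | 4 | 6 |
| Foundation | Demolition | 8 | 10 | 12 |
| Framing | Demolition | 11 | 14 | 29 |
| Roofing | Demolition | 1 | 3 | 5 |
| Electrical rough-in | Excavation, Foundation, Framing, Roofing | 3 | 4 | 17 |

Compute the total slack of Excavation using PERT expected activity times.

12 days

te_Demolition = (5 + 4·9 + 19)/6 = 60/6 = 10
te_Excavation = (2 + 4·4 + 6)/6 = 24/6 = 4
te_Foundation = (8 + 4·10 + 12)/6 = 60/6 = 10
te_Framing = (11 + 4·14 + 29)/6 = 96/6 = 16
te_Roofing = (1 + 4·3 + 5)/6 = 18/6 = 3
te_Electrical rough-in = (3 + 4·4 + 17)/6 = 36/6 = 6

Forward pass:
ES_Demolition = 0; EF_Demolition = 10
ES_Excavation = 10; EF_Excavation = 10+4 = 14
ES_Foundation = 10; EF_Foundation = 10+10 = 20
ES_Framing = 10; EF_Framing = 10+16 = 26
ES_Roofing = 10; EF_Roofing = 10+3 = 13
ES_Electrical rough-in = max(EF_Excavation=14, EF_Foundation=20, EF_Framing=26, EF_Roofing=13) = 26; EF_Electrical rough-in = 26+6 = 32
Expected project duration μ = 32 days. Critical path: Demolition → Framing → Electrical rough-in.

Backward pass:
LF_Electrical rough-in = 32; LS_Electrical rough-in = 32−6 = 26
LF_Roofing = LS_Electrical rough-in = 26; LS_Roofing = 26−3 = 23
LF_Framing = LS_Electrical rough-in = 26; LS_Framing = 26−16 = 10
LF_Foundation = LS_Electrical rough-in = 26; LS_Foundation = 26−10 = 16
LF_Excavation = LS_Electrical rough-in = 26; LS_Excavation = 26−4 = 22
LF_Demolition = min(LS_Excavation=22, LS_Foundation=16, LS_Framing=10, LS_Roofing=23) = 10; LS_Demolition = 10−10 = 0
Slack_Excavation = LS_Excavation − ES_Excavation = 22 − 10 = 12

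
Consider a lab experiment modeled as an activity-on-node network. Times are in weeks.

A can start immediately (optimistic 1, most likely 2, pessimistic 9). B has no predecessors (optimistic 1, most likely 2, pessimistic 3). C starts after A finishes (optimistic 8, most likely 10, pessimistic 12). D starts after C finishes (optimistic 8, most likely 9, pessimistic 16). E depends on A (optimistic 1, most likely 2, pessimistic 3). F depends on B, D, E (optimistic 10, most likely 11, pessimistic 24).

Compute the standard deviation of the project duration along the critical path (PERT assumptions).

3.07 weeks

te_A = (1 + 4·2 + 9)/6 = 18/6 = 3; σ²_A = ((9−1)/6)² = 1.778
te_B = (1 + 4·2 + 3)/6 = 12/6 = 2; σ²_B = ((3−1)/6)² = 0.111
te_C = (8 + 4·10 + 12)/6 = 60/6 = 10; σ²_C = ((12−8)/6)² = 0.444
te_D = (8 + 4·9 + 16)/6 = 60/6 = 10; σ²_D = ((16−8)/6)² = 1.778
te_E = (1 + 4·2 + 3)/6 = 12/6 = 2; σ²_E = ((3−1)/6)² = 0.111
te_F = (10 + 4·11 + 24)/6 = 78/6 = 13; σ²_F = ((24−10)/6)² = 5.444

Forward pass:
ES_A = 0; EF_A = 3
ES_B = 0; EF_B = 2
ES_C = 3; EF_C = 3+10 = 13
ES_D = 13; EF_D = 13+10 = 23
ES_E = 3; EF_E = 3+2 = 5
ES_F = max(EF_B=2, EF_D=23, EF_E=5) = 23; EF_F = 23+13 = 36
Expected project duration μ = 36 weeks. Critical path: A → C → D → F.

Variance along critical path = 1.778 + 0.444 + 1.778 + 5.444 = 9.444
σ = √9.444 = 3.073 weeks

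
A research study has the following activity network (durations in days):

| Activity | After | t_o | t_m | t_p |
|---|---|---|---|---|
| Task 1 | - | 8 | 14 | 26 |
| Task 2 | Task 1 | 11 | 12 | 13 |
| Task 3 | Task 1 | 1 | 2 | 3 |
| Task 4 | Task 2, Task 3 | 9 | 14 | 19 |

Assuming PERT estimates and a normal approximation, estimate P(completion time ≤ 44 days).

0.808

te_Task 1 = (8 + 4·14 + 26)/6 = 90/6 = 15; σ²_Task 1 = ((26−8)/6)² = 9.000
te_Task 2 = (11 + 4·12 + 13)/6 = 72/6 = 12; σ²_Task 2 = ((13−11)/6)² = 0.111
te_Task 3 = (1 + 4·2 + 3)/6 = 12/6 = 2; σ²_Task 3 = ((3−1)/6)² = 0.111
te_Task 4 = (9 + 4·14 + 19)/6 = 84/6 = 14; σ²_Task 4 = ((19−9)/6)² = 2.778

Forward pass:
ES_Task 1 = 0; EF_Task 1 = 15
ES_Task 2 = 15; EF_Task 2 = 15+12 = 27
ES_Task 3 = 15; EF_Task 3 = 15+2 = 17
ES_Task 4 = max(EF_Task 2=27, EF_Task 3=17) = 27; EF_Task 4 = 27+14 = 41
Expected project duration μ = 41 days. Critical path: Task 1 → Task 2 → Task 4.

Variance along critical path = 9.000 + 0.111 + 2.778 = 11.889; σ = √11.889 = 3.448 days.
Z = (44 − 41) / 3.448 = 0.870
P(T ≤ 44) = Φ(0.870) ≈ 0.808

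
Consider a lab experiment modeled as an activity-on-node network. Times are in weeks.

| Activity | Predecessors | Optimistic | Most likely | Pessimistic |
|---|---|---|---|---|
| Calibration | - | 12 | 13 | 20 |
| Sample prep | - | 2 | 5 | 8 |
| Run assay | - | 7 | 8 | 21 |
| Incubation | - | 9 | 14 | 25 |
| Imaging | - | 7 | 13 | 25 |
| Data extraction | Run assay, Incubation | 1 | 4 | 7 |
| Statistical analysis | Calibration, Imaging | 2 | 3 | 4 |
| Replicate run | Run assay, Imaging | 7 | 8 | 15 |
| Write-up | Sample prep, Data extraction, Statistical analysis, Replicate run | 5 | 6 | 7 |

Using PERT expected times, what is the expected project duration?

29 weeks

te_Calibration = (12 + 4·13 + 20)/6 = 84/6 = 14
te_Sample prep = (2 + 4·5 + 8)/6 = 30/6 = 5
te_Run assay = (7 + 4·8 + 21)/6 = 60/6 = 10
te_Incubation = (9 + 4·14 + 25)/6 = 90/6 = 15
te_Imaging = (7 + 4·13 + 25)/6 = 84/6 = 14
te_Data extraction = (1 + 4·4 + 7)/6 = 24/6 = 4
te_Statistical analysis = (2 + 4·3 + 4)/6 = 18/6 = 3
te_Replicate run = (7 + 4·8 + 15)/6 = 54/6 = 9
te_Write-up = (5 + 4·6 + 7)/6 = 36/6 = 6

Forward pass:
ES_Calibration = 0; EF_Calibration = 14
ES_Sample prep = 0; EF_Sample prep = 5
ES_Run assay = 0; EF_Run assay = 10
ES_Incubation = 0; EF_Incubation = 15
ES_Imaging = 0; EF_Imaging = 14
ES_Data extraction = max(EF_Run assay=10, EF_Incubation=15) = 15; EF_Data extraction = 15+4 = 19
ES_Statistical analysis = max(EF_Calibration=14, EF_Imaging=14) = 14; EF_Statistical analysis = 14+3 = 17
ES_Replicate run = max(EF_Run assay=10, EF_Imaging=14) = 14; EF_Replicate run = 14+9 = 23
ES_Write-up = max(EF_Sample prep=5, EF_Data extraction=19, EF_Statistical analysis=17, EF_Replicate run=23) = 23; EF_Write-up = 23+6 = 29
Expected project duration μ = 29 weeks. Critical path: Imaging → Replicate run → Write-up.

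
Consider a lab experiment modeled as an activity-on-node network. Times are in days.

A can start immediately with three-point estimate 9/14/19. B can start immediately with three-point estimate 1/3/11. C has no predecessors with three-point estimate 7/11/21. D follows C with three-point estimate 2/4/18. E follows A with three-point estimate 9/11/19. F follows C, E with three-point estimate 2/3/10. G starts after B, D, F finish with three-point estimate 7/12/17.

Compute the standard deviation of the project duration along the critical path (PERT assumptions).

3.18 days

te_A = (9 + 4·14 + 19)/6 = 84/6 = 14; σ²_A = ((19−9)/6)² = 2.778
te_B = (1 + 4·3 + 11)/6 = 24/6 = 4; σ²_B = ((11−1)/6)² = 2.778
te_C = (7 + 4·11 + 21)/6 = 72/6 = 12; σ²_C = ((21−7)/6)² = 5.444
te_D = (2 + 4·4 + 18)/6 = 36/6 = 6; σ²_D = ((18−2)/6)² = 7.111
te_E = (9 + 4·11 + 19)/6 = 72/6 = 12; σ²_E = ((19−9)/6)² = 2.778
te_F = (2 + 4·3 + 10)/6 = 24/6 = 4; σ²_F = ((10−2)/6)² = 1.778
te_G = (7 + 4·12 + 17)/6 = 72/6 = 12; σ²_G = ((17−7)/6)² = 2.778

Forward pass:
ES_A = 0; EF_A = 14
ES_B = 0; EF_B = 4
ES_C = 0; EF_C = 12
ES_D = 12; EF_D = 12+6 = 18
ES_E = 14; EF_E = 14+12 = 26
ES_F = max(EF_C=12, EF_E=26) = 26; EF_F = 26+4 = 30
ES_G = max(EF_B=4, EF_D=18, EF_F=30) = 30; EF_G = 30+12 = 42
Expected project duration μ = 42 days. Critical path: A → E → F → G.

Variance along critical path = 2.778 + 2.778 + 1.778 + 2.778 = 10.111
σ = √10.111 = 3.180 days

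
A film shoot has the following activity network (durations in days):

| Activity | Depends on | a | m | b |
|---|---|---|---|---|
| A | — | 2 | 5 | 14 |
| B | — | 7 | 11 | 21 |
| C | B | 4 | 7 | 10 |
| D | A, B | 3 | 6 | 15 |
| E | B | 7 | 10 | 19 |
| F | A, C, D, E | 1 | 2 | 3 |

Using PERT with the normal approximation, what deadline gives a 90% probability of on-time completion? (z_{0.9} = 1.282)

te_A = (2 + 4·5 + 14)/6 = 36/6 = 6; σ²_A = ((14−2)/6)² = 4.000
te_B = (7 + 4·11 + 21)/6 = 72/6 = 12; σ²_B = ((21−7)/6)² = 5.444
te_C = (4 + 4·7 + 10)/6 = 42/6 = 7; σ²_C = ((10−4)/6)² = 1.000
te_D = (3 + 4·6 + 15)/6 = 42/6 = 7; σ²_D = ((15−3)/6)² = 4.000
te_E = (7 + 4·10 + 19)/6 = 66/6 = 11; σ²_E = ((19−7)/6)² = 4.000
te_F = (1 + 4·2 + 3)/6 = 12/6 = 2; σ²_F = ((3−1)/6)² = 0.111

Forward pass:
ES_A = 0; EF_A = 6
ES_B = 0; EF_B = 12
ES_C = 12; EF_C = 12+7 = 19
ES_D = max(EF_A=6, EF_B=12) = 12; EF_D = 12+7 = 19
ES_E = 12; EF_E = 12+11 = 23
ES_F = max(EF_A=6, EF_C=19, EF_D=19, EF_E=23) = 23; EF_F = 23+2 = 25
Expected project duration μ = 25 days. Critical path: B → E → F.

Variance along critical path = 5.444 + 4.000 + 0.111 = 9.556; σ = 3.091 days.
D = μ + z·σ = 25 + 1.282·3.091 = 29.0 days

29.0 days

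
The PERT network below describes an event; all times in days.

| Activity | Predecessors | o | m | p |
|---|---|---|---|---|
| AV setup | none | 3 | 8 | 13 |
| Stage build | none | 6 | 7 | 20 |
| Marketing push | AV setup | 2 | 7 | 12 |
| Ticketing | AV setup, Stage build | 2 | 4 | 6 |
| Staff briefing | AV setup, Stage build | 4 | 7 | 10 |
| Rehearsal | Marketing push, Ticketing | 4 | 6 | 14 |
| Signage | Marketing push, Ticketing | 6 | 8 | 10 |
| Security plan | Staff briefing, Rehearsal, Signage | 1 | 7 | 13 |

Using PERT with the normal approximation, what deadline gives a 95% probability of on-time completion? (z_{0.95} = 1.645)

te_AV setup = (3 + 4·8 + 13)/6 = 48/6 = 8; σ²_AV setup = ((13−3)/6)² = 2.778
te_Stage build = (6 + 4·7 + 20)/6 = 54/6 = 9; σ²_Stage build = ((20−6)/6)² = 5.444
te_Marketing push = (2 + 4·7 + 12)/6 = 42/6 = 7; σ²_Marketing push = ((12−2)/6)² = 2.778
te_Ticketing = (2 + 4·4 + 6)/6 = 24/6 = 4; σ²_Ticketing = ((6−2)/6)² = 0.444
te_Staff briefing = (4 + 4·7 + 10)/6 = 42/6 = 7; σ²_Staff briefing = ((10−4)/6)² = 1.000
te_Rehearsal = (4 + 4·6 + 14)/6 = 42/6 = 7; σ²_Rehearsal = ((14−4)/6)² = 2.778
te_Signage = (6 + 4·8 + 10)/6 = 48/6 = 8; σ²_Signage = ((10−6)/6)² = 0.444
te_Security plan = (1 + 4·7 + 13)/6 = 42/6 = 7; σ²_Security plan = ((13−1)/6)² = 4.000

Forward pass:
ES_AV setup = 0; EF_AV setup = 8
ES_Stage build = 0; EF_Stage build = 9
ES_Marketing push = 8; EF_Marketing push = 8+7 = 15
ES_Ticketing = max(EF_AV setup=8, EF_Stage build=9) = 9; EF_Ticketing = 9+4 = 13
ES_Staff briefing = max(EF_AV setup=8, EF_Stage build=9) = 9; EF_Staff briefing = 9+7 = 16
ES_Rehearsal = max(EF_Marketing push=15, EF_Ticketing=13) = 15; EF_Rehearsal = 15+7 = 22
ES_Signage = max(EF_Marketing push=15, EF_Ticketing=13) = 15; EF_Signage = 15+8 = 23
ES_Security plan = max(EF_Staff briefing=16, EF_Rehearsal=22, EF_Signage=23) = 23; EF_Security plan = 23+7 = 30
Expected project duration μ = 30 days. Critical path: AV setup → Marketing push → Signage → Security plan.

Variance along critical path = 2.778 + 2.778 + 0.444 + 4.000 = 10.000; σ = 3.162 days.
D = μ + z·σ = 30 + 1.645·3.162 = 35.2 days

35.2 days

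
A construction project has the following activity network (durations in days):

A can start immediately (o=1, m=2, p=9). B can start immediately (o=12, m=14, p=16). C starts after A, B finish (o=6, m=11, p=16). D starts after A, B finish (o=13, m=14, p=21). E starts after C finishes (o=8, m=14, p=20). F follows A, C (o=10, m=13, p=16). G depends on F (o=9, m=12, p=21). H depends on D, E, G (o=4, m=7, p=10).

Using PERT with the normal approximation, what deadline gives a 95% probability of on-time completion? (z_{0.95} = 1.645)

63.0 days

te_A = (1 + 4·2 + 9)/6 = 18/6 = 3; σ²_A = ((9−1)/6)² = 1.778
te_B = (12 + 4·14 + 16)/6 = 84/6 = 14; σ²_B = ((16−12)/6)² = 0.444
te_C = (6 + 4·11 + 16)/6 = 66/6 = 11; σ²_C = ((16−6)/6)² = 2.778
te_D = (13 + 4·14 + 21)/6 = 90/6 = 15; σ²_D = ((21−13)/6)² = 1.778
te_E = (8 + 4·14 + 20)/6 = 84/6 = 14; σ²_E = ((20−8)/6)² = 4.000
te_F = (10 + 4·13 + 16)/6 = 78/6 = 13; σ²_F = ((16−10)/6)² = 1.000
te_G = (9 + 4·12 + 21)/6 = 78/6 = 13; σ²_G = ((21−9)/6)² = 4.000
te_H = (4 + 4·7 + 10)/6 = 42/6 = 7; σ²_H = ((10−4)/6)² = 1.000

Forward pass:
ES_A = 0; EF_A = 3
ES_B = 0; EF_B = 14
ES_C = max(EF_A=3, EF_B=14) = 14; EF_C = 14+11 = 25
ES_D = max(EF_A=3, EF_B=14) = 14; EF_D = 14+15 = 29
ES_E = 25; EF_E = 25+14 = 39
ES_F = max(EF_A=3, EF_C=25) = 25; EF_F = 25+13 = 38
ES_G = 38; EF_G = 38+13 = 51
ES_H = max(EF_D=29, EF_E=39, EF_G=51) = 51; EF_H = 51+7 = 58
Expected project duration μ = 58 days. Critical path: B → C → F → G → H.

Variance along critical path = 0.444 + 2.778 + 1.000 + 4.000 + 1.000 = 9.222; σ = 3.037 days.
D = μ + z·σ = 58 + 1.645·3.037 = 63.0 days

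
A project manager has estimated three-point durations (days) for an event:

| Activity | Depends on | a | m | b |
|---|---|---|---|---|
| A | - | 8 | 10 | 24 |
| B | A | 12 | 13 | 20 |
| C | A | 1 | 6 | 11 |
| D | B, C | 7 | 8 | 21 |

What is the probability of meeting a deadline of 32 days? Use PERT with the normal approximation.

te_A = (8 + 4·10 + 24)/6 = 72/6 = 12; σ²_A = ((24−8)/6)² = 7.111
te_B = (12 + 4·13 + 20)/6 = 84/6 = 14; σ²_B = ((20−12)/6)² = 1.778
te_C = (1 + 4·6 + 11)/6 = 36/6 = 6; σ²_C = ((11−1)/6)² = 2.778
te_D = (7 + 4·8 + 21)/6 = 60/6 = 10; σ²_D = ((21−7)/6)² = 5.444

Forward pass:
ES_A = 0; EF_A = 12
ES_B = 12; EF_B = 12+14 = 26
ES_C = 12; EF_C = 12+6 = 18
ES_D = max(EF_B=26, EF_C=18) = 26; EF_D = 26+10 = 36
Expected project duration μ = 36 days. Critical path: A → B → D.

Variance along critical path = 7.111 + 1.778 + 5.444 = 14.333; σ = √14.333 = 3.786 days.
Z = (32 − 36) / 3.786 = -1.057
P(T ≤ 32) = Φ(-1.057) ≈ 0.145

0.145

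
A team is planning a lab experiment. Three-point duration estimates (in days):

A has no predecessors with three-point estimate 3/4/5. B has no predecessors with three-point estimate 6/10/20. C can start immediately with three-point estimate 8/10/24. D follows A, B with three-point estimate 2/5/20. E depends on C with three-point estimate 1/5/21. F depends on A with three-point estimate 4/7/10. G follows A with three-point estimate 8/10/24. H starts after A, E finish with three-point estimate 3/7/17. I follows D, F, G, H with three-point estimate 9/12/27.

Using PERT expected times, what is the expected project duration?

41 days

te_A = (3 + 4·4 + 5)/6 = 24/6 = 4
te_B = (6 + 4·10 + 20)/6 = 66/6 = 11
te_C = (8 + 4·10 + 24)/6 = 72/6 = 12
te_D = (2 + 4·5 + 20)/6 = 42/6 = 7
te_E = (1 + 4·5 + 21)/6 = 42/6 = 7
te_F = (4 + 4·7 + 10)/6 = 42/6 = 7
te_G = (8 + 4·10 + 24)/6 = 72/6 = 12
te_H = (3 + 4·7 + 17)/6 = 48/6 = 8
te_I = (9 + 4·12 + 27)/6 = 84/6 = 14

Forward pass:
ES_A = 0; EF_A = 4
ES_B = 0; EF_B = 11
ES_C = 0; EF_C = 12
ES_D = max(EF_A=4, EF_B=11) = 11; EF_D = 11+7 = 18
ES_E = 12; EF_E = 12+7 = 19
ES_F = 4; EF_F = 4+7 = 11
ES_G = 4; EF_G = 4+12 = 16
ES_H = max(EF_A=4, EF_E=19) = 19; EF_H = 19+8 = 27
ES_I = max(EF_D=18, EF_F=11, EF_G=16, EF_H=27) = 27; EF_I = 27+14 = 41
Expected project duration μ = 41 days. Critical path: C → E → H → I.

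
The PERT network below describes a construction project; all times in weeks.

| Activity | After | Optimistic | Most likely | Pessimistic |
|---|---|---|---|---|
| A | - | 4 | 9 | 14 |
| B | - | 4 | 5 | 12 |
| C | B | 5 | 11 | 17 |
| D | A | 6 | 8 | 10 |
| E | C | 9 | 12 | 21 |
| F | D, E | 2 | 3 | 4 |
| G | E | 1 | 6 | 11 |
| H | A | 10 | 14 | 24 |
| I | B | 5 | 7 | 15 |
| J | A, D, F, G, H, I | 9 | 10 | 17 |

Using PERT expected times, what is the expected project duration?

te_A = (4 + 4·9 + 14)/6 = 54/6 = 9
te_B = (4 + 4·5 + 12)/6 = 36/6 = 6
te_C = (5 + 4·11 + 17)/6 = 66/6 = 11
te_D = (6 + 4·8 + 10)/6 = 48/6 = 8
te_E = (9 + 4·12 + 21)/6 = 78/6 = 13
te_F = (2 + 4·3 + 4)/6 = 18/6 = 3
te_G = (1 + 4·6 + 11)/6 = 36/6 = 6
te_H = (10 + 4·14 + 24)/6 = 90/6 = 15
te_I = (5 + 4·7 + 15)/6 = 48/6 = 8
te_J = (9 + 4·10 + 17)/6 = 66/6 = 11

Forward pass:
ES_A = 0; EF_A = 9
ES_B = 0; EF_B = 6
ES_C = 6; EF_C = 6+11 = 17
ES_D = 9; EF_D = 9+8 = 17
ES_E = 17; EF_E = 17+13 = 30
ES_F = max(EF_D=17, EF_E=30) = 30; EF_F = 30+3 = 33
ES_G = 30; EF_G = 30+6 = 36
ES_H = 9; EF_H = 9+15 = 24
ES_I = 6; EF_I = 6+8 = 14
ES_J = max(EF_A=9, EF_D=17, EF_F=33, EF_G=36, EF_H=24, EF_I=14) = 36; EF_J = 36+11 = 47
Expected project duration μ = 47 weeks. Critical path: B → C → E → G → J.

47 weeks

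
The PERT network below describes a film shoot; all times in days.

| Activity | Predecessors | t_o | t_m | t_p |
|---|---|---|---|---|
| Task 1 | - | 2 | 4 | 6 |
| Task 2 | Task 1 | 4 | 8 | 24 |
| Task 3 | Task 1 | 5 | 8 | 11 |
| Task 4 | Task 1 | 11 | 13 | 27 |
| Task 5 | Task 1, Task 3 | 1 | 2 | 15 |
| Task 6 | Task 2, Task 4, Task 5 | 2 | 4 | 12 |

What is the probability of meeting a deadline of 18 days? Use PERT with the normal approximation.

0.031

te_Task 1 = (2 + 4·4 + 6)/6 = 24/6 = 4; σ²_Task 1 = ((6−2)/6)² = 0.444
te_Task 2 = (4 + 4·8 + 24)/6 = 60/6 = 10; σ²_Task 2 = ((24−4)/6)² = 11.111
te_Task 3 = (5 + 4·8 + 11)/6 = 48/6 = 8; σ²_Task 3 = ((11−5)/6)² = 1.000
te_Task 4 = (11 + 4·13 + 27)/6 = 90/6 = 15; σ²_Task 4 = ((27−11)/6)² = 7.111
te_Task 5 = (1 + 4·2 + 15)/6 = 24/6 = 4; σ²_Task 5 = ((15−1)/6)² = 5.444
te_Task 6 = (2 + 4·4 + 12)/6 = 30/6 = 5; σ²_Task 6 = ((12−2)/6)² = 2.778

Forward pass:
ES_Task 1 = 0; EF_Task 1 = 4
ES_Task 2 = 4; EF_Task 2 = 4+10 = 14
ES_Task 3 = 4; EF_Task 3 = 4+8 = 12
ES_Task 4 = 4; EF_Task 4 = 4+15 = 19
ES_Task 5 = max(EF_Task 1=4, EF_Task 3=12) = 12; EF_Task 5 = 12+4 = 16
ES_Task 6 = max(EF_Task 2=14, EF_Task 4=19, EF_Task 5=16) = 19; EF_Task 6 = 19+5 = 24
Expected project duration μ = 24 days. Critical path: Task 1 → Task 4 → Task 6.

Variance along critical path = 0.444 + 7.111 + 2.778 = 10.333; σ = √10.333 = 3.215 days.
Z = (18 − 24) / 3.215 = -1.867
P(T ≤ 18) = Φ(-1.867) ≈ 0.031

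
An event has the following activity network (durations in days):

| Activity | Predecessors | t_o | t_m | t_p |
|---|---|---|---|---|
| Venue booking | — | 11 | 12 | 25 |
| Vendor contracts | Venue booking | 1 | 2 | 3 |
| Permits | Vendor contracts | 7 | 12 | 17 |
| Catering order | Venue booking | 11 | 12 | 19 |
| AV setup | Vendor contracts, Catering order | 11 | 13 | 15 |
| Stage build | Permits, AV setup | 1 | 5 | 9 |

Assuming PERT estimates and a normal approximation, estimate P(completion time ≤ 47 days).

0.742

te_Venue booking = (11 + 4·12 + 25)/6 = 84/6 = 14; σ²_Venue booking = ((25−11)/6)² = 5.444
te_Vendor contracts = (1 + 4·2 + 3)/6 = 12/6 = 2; σ²_Vendor contracts = ((3−1)/6)² = 0.111
te_Permits = (7 + 4·12 + 17)/6 = 72/6 = 12; σ²_Permits = ((17−7)/6)² = 2.778
te_Catering order = (11 + 4·12 + 19)/6 = 78/6 = 13; σ²_Catering order = ((19−11)/6)² = 1.778
te_AV setup = (11 + 4·13 + 15)/6 = 78/6 = 13; σ²_AV setup = ((15−11)/6)² = 0.444
te_Stage build = (1 + 4·5 + 9)/6 = 30/6 = 5; σ²_Stage build = ((9−1)/6)² = 1.778

Forward pass:
ES_Venue booking = 0; EF_Venue booking = 14
ES_Vendor contracts = 14; EF_Vendor contracts = 14+2 = 16
ES_Permits = 16; EF_Permits = 16+12 = 28
ES_Catering order = 14; EF_Catering order = 14+13 = 27
ES_AV setup = max(EF_Vendor contracts=16, EF_Catering order=27) = 27; EF_AV setup = 27+13 = 40
ES_Stage build = max(EF_Permits=28, EF_AV setup=40) = 40; EF_Stage build = 40+5 = 45
Expected project duration μ = 45 days. Critical path: Venue booking → Catering order → AV setup → Stage build.

Variance along critical path = 5.444 + 1.778 + 0.444 + 1.778 = 9.444; σ = √9.444 = 3.073 days.
Z = (47 − 45) / 3.073 = 0.651
P(T ≤ 47) = Φ(0.651) ≈ 0.742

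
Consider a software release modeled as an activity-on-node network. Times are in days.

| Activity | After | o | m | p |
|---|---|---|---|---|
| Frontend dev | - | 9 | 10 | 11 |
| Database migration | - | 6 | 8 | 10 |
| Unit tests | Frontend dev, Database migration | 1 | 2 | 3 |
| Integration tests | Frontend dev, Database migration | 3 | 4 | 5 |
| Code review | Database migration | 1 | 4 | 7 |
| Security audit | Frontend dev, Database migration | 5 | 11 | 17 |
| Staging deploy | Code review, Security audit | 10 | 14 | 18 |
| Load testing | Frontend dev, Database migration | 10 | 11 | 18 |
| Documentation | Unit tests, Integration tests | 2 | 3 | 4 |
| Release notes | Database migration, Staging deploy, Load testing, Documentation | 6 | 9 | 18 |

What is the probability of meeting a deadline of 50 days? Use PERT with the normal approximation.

0.944

te_Frontend dev = (9 + 4·10 + 11)/6 = 60/6 = 10; σ²_Frontend dev = ((11−9)/6)² = 0.111
te_Database migration = (6 + 4·8 + 10)/6 = 48/6 = 8; σ²_Database migration = ((10−6)/6)² = 0.444
te_Unit tests = (1 + 4·2 + 3)/6 = 12/6 = 2; σ²_Unit tests = ((3−1)/6)² = 0.111
te_Integration tests = (3 + 4·4 + 5)/6 = 24/6 = 4; σ²_Integration tests = ((5−3)/6)² = 0.111
te_Code review = (1 + 4·4 + 7)/6 = 24/6 = 4; σ²_Code review = ((7−1)/6)² = 1.000
te_Security audit = (5 + 4·11 + 17)/6 = 66/6 = 11; σ²_Security audit = ((17−5)/6)² = 4.000
te_Staging deploy = (10 + 4·14 + 18)/6 = 84/6 = 14; σ²_Staging deploy = ((18−10)/6)² = 1.778
te_Load testing = (10 + 4·11 + 18)/6 = 72/6 = 12; σ²_Load testing = ((18−10)/6)² = 1.778
te_Documentation = (2 + 4·3 + 4)/6 = 18/6 = 3; σ²_Documentation = ((4−2)/6)² = 0.111
te_Release notes = (6 + 4·9 + 18)/6 = 60/6 = 10; σ²_Release notes = ((18−6)/6)² = 4.000

Forward pass:
ES_Frontend dev = 0; EF_Frontend dev = 10
ES_Database migration = 0; EF_Database migration = 8
ES_Unit tests = max(EF_Frontend dev=10, EF_Database migration=8) = 10; EF_Unit tests = 10+2 = 12
ES_Integration tests = max(EF_Frontend dev=10, EF_Database migration=8) = 10; EF_Integration tests = 10+4 = 14
ES_Code review = 8; EF_Code review = 8+4 = 12
ES_Security audit = max(EF_Frontend dev=10, EF_Database migration=8) = 10; EF_Security audit = 10+11 = 21
ES_Staging deploy = max(EF_Code review=12, EF_Security audit=21) = 21; EF_Staging deploy = 21+14 = 35
ES_Load testing = max(EF_Frontend dev=10, EF_Database migration=8) = 10; EF_Load testing = 10+12 = 22
ES_Documentation = max(EF_Unit tests=12, EF_Integration tests=14) = 14; EF_Documentation = 14+3 = 17
ES_Release notes = max(EF_Database migration=8, EF_Staging deploy=35, EF_Load testing=22, EF_Documentation=17) = 35; EF_Release notes = 35+10 = 45
Expected project duration μ = 45 days. Critical path: Frontend dev → Security audit → Staging deploy → Release notes.

Variance along critical path = 0.111 + 4.000 + 1.778 + 4.000 = 9.889; σ = √9.889 = 3.145 days.
Z = (50 − 45) / 3.145 = 1.590
P(T ≤ 50) = Φ(1.590) ≈ 0.944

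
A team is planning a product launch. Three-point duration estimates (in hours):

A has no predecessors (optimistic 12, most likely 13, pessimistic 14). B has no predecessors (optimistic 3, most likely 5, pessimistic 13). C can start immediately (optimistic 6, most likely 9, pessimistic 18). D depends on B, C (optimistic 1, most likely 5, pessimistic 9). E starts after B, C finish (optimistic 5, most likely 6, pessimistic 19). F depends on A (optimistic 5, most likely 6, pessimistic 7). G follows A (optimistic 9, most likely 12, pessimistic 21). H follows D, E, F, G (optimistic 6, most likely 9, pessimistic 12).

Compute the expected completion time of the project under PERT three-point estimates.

te_A = (12 + 4·13 + 14)/6 = 78/6 = 13
te_B = (3 + 4·5 + 13)/6 = 36/6 = 6
te_C = (6 + 4·9 + 18)/6 = 60/6 = 10
te_D = (1 + 4·5 + 9)/6 = 30/6 = 5
te_E = (5 + 4·6 + 19)/6 = 48/6 = 8
te_F = (5 + 4·6 + 7)/6 = 36/6 = 6
te_G = (9 + 4·12 + 21)/6 = 78/6 = 13
te_H = (6 + 4·9 + 12)/6 = 54/6 = 9

Forward pass:
ES_A = 0; EF_A = 13
ES_B = 0; EF_B = 6
ES_C = 0; EF_C = 10
ES_D = max(EF_B=6, EF_C=10) = 10; EF_D = 10+5 = 15
ES_E = max(EF_B=6, EF_C=10) = 10; EF_E = 10+8 = 18
ES_F = 13; EF_F = 13+6 = 19
ES_G = 13; EF_G = 13+13 = 26
ES_H = max(EF_D=15, EF_E=18, EF_F=19, EF_G=26) = 26; EF_H = 26+9 = 35
Expected project duration μ = 35 hours. Critical path: A → G → H.

35 hours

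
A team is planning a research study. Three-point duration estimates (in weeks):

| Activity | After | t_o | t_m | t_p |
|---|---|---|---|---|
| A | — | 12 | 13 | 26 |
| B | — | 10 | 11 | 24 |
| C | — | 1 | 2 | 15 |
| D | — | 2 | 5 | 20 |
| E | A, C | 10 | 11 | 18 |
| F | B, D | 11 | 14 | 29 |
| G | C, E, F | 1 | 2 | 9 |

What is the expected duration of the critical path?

32 weeks

te_A = (12 + 4·13 + 26)/6 = 90/6 = 15
te_B = (10 + 4·11 + 24)/6 = 78/6 = 13
te_C = (1 + 4·2 + 15)/6 = 24/6 = 4
te_D = (2 + 4·5 + 20)/6 = 42/6 = 7
te_E = (10 + 4·11 + 18)/6 = 72/6 = 12
te_F = (11 + 4·14 + 29)/6 = 96/6 = 16
te_G = (1 + 4·2 + 9)/6 = 18/6 = 3

Forward pass:
ES_A = 0; EF_A = 15
ES_B = 0; EF_B = 13
ES_C = 0; EF_C = 4
ES_D = 0; EF_D = 7
ES_E = max(EF_A=15, EF_C=4) = 15; EF_E = 15+12 = 27
ES_F = max(EF_B=13, EF_D=7) = 13; EF_F = 13+16 = 29
ES_G = max(EF_C=4, EF_E=27, EF_F=29) = 29; EF_G = 29+3 = 32
Expected project duration μ = 32 weeks. Critical path: B → F → G.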